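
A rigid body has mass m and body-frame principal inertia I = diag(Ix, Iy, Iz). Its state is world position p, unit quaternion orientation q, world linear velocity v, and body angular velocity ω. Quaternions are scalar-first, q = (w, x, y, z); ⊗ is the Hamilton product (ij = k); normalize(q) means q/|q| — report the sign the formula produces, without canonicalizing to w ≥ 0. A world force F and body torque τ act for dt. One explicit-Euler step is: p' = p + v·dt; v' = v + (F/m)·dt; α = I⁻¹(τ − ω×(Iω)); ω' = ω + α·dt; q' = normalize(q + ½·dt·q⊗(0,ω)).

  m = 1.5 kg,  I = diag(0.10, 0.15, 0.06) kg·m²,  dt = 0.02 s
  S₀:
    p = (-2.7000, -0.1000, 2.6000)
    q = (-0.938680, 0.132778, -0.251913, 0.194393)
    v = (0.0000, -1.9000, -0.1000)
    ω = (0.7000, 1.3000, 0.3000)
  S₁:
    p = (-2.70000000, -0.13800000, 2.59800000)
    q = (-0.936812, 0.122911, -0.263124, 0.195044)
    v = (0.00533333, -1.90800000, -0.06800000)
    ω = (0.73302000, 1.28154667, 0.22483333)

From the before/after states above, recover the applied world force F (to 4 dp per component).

F = (0.4000, -0.6000, 2.4000)

velocity change Δv = (0.00533333, -0.00800000, 0.03200000)
applied force F = (0.4000, -0.6000, 2.4000)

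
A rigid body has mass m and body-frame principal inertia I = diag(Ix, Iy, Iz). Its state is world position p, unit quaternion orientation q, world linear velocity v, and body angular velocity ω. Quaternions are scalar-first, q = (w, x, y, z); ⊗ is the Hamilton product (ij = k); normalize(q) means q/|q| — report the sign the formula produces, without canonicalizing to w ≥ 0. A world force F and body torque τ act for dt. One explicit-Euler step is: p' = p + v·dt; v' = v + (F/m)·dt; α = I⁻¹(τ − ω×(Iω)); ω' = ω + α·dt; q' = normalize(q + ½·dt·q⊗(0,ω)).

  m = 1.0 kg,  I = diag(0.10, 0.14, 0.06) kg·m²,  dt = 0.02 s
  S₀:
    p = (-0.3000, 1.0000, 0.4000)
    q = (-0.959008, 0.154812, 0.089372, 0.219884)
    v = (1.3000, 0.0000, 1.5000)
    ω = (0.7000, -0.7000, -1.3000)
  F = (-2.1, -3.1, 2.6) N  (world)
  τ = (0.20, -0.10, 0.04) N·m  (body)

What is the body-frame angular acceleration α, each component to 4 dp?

ω×(Iω) gyroscopic = (-0.0728, -0.0364, -0.0196)
angular accel α = (2.7280, -0.4543, 0.9933)

α = (2.7280, -0.4543, 0.9933)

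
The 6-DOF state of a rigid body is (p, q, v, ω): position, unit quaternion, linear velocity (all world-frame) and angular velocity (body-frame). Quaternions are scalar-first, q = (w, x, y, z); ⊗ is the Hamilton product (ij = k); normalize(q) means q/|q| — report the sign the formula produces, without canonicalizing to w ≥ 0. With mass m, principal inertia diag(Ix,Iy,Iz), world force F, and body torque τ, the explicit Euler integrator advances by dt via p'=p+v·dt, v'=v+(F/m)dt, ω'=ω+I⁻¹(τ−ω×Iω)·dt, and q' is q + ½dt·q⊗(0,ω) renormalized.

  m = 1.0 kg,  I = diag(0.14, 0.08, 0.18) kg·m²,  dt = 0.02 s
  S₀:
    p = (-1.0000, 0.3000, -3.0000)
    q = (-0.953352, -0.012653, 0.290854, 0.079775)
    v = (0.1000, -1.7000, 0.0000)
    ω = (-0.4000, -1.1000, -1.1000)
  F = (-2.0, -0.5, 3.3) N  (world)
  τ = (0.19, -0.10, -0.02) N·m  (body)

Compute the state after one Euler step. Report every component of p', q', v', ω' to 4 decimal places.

p' = (-0.9980, 0.2660, -3.0000)
q' = (-0.9492, -0.0112, 0.3008, 0.0916)
v' = (0.0600, -1.7100, 0.0660)
ω' = (-0.3901, -1.1206, -1.0993)

angular accel α = (0.4929, -1.0300, 0.0356)
ω' = ω + α·dt = (-0.3901, -1.1206, -1.0993)
q⊗(0,ω) = (0.4026307, 0.1491539, 1.0028589, 1.1789471)
q + ½dt·q⊗(0,ω), renormalized = (-0.9492, -0.0112, 0.3008, 0.0916)
a = (-2.0000, -0.5000, 3.3000)
new position p' = (-0.9980, 0.2660, -3.0000)
v + (F/m)dt = (0.0600, -1.7100, 0.0660)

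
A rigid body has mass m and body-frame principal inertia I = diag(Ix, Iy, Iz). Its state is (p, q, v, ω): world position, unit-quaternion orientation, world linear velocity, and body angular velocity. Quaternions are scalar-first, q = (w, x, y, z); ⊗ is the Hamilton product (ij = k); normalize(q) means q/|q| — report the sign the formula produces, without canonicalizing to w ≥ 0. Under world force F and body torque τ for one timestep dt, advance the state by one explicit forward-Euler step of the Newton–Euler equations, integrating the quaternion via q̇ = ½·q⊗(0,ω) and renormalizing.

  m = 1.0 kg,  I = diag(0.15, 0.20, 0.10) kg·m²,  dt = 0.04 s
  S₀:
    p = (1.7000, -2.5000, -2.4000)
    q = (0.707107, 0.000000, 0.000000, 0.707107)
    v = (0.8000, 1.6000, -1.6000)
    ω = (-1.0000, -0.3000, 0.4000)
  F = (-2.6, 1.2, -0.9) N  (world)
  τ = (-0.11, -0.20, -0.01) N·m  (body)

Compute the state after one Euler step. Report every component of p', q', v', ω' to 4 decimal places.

p' = (1.7320, -2.4360, -2.4640)
q' = (0.7013, -0.0099, -0.0184, 0.7126)
v' = (0.6960, 1.6480, -1.6360)
ω' = (-1.0325, -0.3360, 0.3900)

linear accel F/m = (-2.6000, 1.2000, -0.9000)
p + v·dt = (1.7320, -2.4360, -2.4640)
v + (F/m)dt = (0.6960, 1.6480, -1.6360)
angular accel α = (-0.8133, -0.9000, -0.2500)
ω' = ω + α·dt = (-1.0325, -0.3360, 0.3900)
q⊗(0,ω) = (-0.2828428, -0.4949749, -0.9192391, 0.2828428)
q + ½dt·q⊗(0,ω), renormalized = (0.7013, -0.0099, -0.0184, 0.7126)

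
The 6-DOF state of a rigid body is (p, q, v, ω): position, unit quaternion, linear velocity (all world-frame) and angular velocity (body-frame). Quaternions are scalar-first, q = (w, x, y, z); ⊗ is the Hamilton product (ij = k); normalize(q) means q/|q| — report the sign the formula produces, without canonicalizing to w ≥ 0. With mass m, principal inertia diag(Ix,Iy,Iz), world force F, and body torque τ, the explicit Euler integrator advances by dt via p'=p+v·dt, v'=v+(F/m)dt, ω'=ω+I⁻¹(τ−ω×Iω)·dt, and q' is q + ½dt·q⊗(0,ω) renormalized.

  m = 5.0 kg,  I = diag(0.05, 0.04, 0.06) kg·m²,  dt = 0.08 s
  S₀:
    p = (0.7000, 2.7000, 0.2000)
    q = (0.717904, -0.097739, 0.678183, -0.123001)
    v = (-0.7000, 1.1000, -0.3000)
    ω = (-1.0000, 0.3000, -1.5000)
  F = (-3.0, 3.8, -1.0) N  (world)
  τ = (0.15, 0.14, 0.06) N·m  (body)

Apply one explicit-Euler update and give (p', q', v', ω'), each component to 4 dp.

α = I⁻¹(τ − ω×Iω) = (3.1800, 3.8750, 0.9500)
ω + α·dt = (-0.7456, 0.6100, -1.4240)
2q̇ = q⊗(0,ω) = (-0.4856954, -1.6982782, 0.1917637, -0.4279947)
q' = normalize(q + ½dt·q⊗(0,ω)) = (0.6966, -0.1652, 0.6840, -0.1397)
new position p' = (0.6440, 2.7880, 0.1760)
new velocity v' = (-0.7480, 1.1608, -0.3160)

p' = (0.6440, 2.7880, 0.1760)
q' = (0.6966, -0.1652, 0.6840, -0.1397)
v' = (-0.7480, 1.1608, -0.3160)
ω' = (-0.7456, 0.6100, -1.4240)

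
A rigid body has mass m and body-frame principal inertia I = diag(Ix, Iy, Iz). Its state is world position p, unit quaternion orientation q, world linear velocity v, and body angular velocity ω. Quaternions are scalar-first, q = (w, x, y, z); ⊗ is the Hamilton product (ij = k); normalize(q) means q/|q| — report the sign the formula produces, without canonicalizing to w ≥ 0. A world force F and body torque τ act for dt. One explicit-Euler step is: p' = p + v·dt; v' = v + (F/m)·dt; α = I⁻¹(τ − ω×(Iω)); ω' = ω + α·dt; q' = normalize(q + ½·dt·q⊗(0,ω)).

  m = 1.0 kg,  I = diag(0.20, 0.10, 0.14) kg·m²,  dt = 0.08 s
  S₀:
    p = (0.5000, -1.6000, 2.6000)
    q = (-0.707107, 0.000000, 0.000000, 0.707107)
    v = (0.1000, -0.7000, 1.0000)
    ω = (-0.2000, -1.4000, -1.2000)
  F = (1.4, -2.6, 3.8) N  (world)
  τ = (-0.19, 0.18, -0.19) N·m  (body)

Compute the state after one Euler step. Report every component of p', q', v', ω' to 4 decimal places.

p' = (0.5080, -1.6560, 2.6800)
q' = (-0.6713, 0.0451, 0.0338, 0.7390)
v' = (0.2120, -0.9080, 1.3040)
ω' = (-0.3029, -1.2675, -1.2926)

(τ − ω×Iω)/I = (-1.2860, 1.6560, -1.1571)
new body rate ω' = (-0.3029, -1.2675, -1.2926)
2q̇ = q⊗(0,ω) = (0.8485284, 1.1313712, 0.8485284, 0.8485284)
q + ½dt·q⊗(0,ω), renormalized = (-0.6713, 0.0451, 0.0338, 0.7390)
a = F/m = (1.4000, -2.6000, 3.8000)
p' = p + v·dt = (0.5080, -1.6560, 2.6800)
v + (F/m)dt = (0.2120, -0.9080, 1.3040)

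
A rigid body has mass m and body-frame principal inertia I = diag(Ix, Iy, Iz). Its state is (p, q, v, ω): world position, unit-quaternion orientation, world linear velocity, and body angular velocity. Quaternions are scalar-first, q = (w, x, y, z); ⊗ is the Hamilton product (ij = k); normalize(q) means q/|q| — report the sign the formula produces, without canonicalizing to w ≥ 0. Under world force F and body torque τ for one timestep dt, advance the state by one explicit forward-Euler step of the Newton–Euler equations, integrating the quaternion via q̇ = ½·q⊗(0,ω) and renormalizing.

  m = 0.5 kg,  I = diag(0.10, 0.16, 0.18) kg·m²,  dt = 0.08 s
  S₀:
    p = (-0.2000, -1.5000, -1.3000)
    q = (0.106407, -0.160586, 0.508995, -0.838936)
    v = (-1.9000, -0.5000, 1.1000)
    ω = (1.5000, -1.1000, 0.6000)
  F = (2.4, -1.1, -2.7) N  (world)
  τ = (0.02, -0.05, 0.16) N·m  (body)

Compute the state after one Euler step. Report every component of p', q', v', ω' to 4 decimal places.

gyro term ω×Iω = (-0.0132, -0.0720, -0.0990)
α = I⁻¹(τ − ω×Iω) = (0.3320, 0.1375, 1.4389)
ω' = ω + α·dt = (1.5266, -1.0890, 0.7151)
2q̇ = q⊗(0,ω) = (1.3041351, -0.4578221, -1.2791001, -0.5230037)
q' = normalize(q + ½dt·q⊗(0,ω)) = (0.1581, -0.1784, 0.4564, -0.8572)
a = (4.8000, -2.2000, -5.4000)
new position p' = (-0.3520, -1.5400, -1.2120)
v' = v + a·dt = (-1.5160, -0.6760, 0.6680)

p' = (-0.3520, -1.5400, -1.2120)
q' = (0.1581, -0.1784, 0.4564, -0.8572)
v' = (-1.5160, -0.6760, 0.6680)
ω' = (1.5266, -1.0890, 0.7151)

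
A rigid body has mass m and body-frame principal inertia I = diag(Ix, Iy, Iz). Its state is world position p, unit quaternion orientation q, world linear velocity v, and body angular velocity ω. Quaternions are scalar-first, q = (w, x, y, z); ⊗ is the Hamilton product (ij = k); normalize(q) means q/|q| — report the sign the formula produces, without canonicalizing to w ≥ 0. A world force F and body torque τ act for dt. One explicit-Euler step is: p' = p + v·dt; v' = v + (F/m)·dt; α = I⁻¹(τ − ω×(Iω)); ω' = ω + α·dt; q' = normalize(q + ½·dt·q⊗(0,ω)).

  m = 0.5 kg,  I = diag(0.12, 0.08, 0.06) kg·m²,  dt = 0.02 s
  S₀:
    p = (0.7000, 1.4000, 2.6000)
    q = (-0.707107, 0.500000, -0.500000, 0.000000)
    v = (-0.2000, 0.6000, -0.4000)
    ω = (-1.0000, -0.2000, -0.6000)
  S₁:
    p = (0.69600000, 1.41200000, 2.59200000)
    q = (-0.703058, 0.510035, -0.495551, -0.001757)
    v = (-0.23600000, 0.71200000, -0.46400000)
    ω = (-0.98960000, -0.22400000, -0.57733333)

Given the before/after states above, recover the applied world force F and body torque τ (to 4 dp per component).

F = (-0.9000, 2.8000, -1.6000)
τ = (0.0600, -0.0600, 0.0600)

velocity change Δv = (-0.03600000, 0.11200000, -0.06400000)
F = m·Δv/dt = (-0.9000, 2.8000, -1.6000)
ω₁ − ω₀ = (0.01040000, -0.02400000, 0.02266667)
precession coupling = (-0.0024, 0.0360, -0.0080)
τ = I·(Δω/dt) + ω₀×(Iω₀) = (0.0600, -0.0600, 0.0600)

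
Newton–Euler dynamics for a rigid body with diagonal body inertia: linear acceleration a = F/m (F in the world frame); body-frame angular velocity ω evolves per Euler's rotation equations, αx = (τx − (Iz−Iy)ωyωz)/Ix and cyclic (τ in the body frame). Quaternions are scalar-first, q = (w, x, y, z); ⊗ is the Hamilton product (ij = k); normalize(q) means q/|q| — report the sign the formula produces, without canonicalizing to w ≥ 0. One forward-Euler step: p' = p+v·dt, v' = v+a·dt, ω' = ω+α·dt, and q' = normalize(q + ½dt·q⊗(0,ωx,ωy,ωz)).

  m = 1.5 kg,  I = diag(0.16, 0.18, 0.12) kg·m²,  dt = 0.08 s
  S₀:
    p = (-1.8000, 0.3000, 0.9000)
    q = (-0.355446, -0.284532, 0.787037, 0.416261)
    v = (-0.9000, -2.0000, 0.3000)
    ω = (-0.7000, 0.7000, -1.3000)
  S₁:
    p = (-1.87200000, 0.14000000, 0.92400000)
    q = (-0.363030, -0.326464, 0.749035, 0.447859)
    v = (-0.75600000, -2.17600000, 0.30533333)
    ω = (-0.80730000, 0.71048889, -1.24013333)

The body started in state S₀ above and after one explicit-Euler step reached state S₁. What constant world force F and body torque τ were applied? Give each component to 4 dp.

v₁ − v₀ = (0.14400000, -0.17600000, 0.00533333)
applied force F = (2.7000, -3.3000, 0.1000)
Δω = ω₁−ω₀ = (-0.10730000, 0.01048889, 0.05986667)
precession coupling = (0.0546, 0.0364, -0.0098)
I·α + gyro = (-0.1600, 0.0600, 0.0800)

F = (2.7000, -3.3000, 0.1000)
τ = (-0.1600, 0.0600, 0.0800)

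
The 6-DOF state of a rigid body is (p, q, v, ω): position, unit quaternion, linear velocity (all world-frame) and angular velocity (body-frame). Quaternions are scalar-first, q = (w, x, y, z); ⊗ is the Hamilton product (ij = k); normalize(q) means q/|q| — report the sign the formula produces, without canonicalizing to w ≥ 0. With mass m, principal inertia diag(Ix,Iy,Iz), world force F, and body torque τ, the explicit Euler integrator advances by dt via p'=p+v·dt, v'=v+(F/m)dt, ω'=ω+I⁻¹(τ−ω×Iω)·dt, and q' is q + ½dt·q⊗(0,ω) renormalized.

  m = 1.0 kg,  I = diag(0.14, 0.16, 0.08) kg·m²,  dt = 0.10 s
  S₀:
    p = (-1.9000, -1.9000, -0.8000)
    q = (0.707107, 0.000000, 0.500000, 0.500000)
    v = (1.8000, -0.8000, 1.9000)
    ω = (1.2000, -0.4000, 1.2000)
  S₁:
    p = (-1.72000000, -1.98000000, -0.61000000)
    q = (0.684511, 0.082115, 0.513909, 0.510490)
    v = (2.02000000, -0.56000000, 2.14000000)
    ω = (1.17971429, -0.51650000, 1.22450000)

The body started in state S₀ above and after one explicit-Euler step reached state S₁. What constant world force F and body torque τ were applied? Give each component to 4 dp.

F = (2.2000, 2.4000, 2.4000)
τ = (0.0100, -0.1000, 0.0100)

rate change Δω = (-0.02028571, -0.11650000, 0.02450000)
applied torque τ = (0.0100, -0.1000, 0.0100)
v₁ − v₀ = (0.22000000, 0.24000000, 0.24000000)
F = m·Δv/dt = (2.2000, 2.4000, 2.4000)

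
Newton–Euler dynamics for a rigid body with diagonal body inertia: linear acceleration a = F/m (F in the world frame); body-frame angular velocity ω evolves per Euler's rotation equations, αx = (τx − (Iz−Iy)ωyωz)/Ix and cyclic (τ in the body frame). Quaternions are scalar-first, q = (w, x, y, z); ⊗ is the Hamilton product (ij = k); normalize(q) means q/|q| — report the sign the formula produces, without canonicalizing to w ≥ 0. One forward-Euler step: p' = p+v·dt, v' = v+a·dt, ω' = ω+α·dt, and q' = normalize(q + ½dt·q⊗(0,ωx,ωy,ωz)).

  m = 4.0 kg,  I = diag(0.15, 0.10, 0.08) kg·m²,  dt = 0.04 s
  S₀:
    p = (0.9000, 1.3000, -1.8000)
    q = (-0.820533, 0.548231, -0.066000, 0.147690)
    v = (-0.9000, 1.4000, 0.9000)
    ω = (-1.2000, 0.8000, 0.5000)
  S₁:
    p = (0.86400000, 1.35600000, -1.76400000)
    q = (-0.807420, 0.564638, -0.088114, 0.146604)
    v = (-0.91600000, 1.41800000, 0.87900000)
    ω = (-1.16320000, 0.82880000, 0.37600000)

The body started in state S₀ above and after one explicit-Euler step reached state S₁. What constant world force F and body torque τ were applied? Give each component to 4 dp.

Δv = v₁−v₀ = (-0.01600000, 0.01800000, -0.02100000)
F = m·Δv/dt = (-1.6000, 1.8000, -2.1000)
Δω = ω₁−ω₀ = (0.03680000, 0.02880000, -0.12400000)
precession coupling = (-0.0080, -0.0420, 0.0480)
applied torque τ = (0.1300, 0.0300, -0.2000)

F = (-1.6000, 1.8000, -2.1000)
τ = (0.1300, 0.0300, -0.2000)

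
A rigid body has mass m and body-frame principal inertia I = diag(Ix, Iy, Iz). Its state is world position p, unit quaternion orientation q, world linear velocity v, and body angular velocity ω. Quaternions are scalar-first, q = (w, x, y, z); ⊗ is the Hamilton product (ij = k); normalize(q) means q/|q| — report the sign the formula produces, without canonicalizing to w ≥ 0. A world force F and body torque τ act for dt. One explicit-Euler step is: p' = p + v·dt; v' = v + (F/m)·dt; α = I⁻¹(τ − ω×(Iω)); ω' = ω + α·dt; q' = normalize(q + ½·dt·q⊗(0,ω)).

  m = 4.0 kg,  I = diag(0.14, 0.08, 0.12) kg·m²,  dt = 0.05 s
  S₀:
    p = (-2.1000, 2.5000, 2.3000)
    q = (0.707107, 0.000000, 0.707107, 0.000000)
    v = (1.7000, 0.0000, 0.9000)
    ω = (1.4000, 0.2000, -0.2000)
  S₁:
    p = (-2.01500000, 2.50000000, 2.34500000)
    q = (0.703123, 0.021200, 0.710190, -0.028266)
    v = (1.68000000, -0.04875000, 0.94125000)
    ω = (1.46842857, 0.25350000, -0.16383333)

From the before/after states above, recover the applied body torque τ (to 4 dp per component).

τ = (0.1900, 0.0800, 0.0700)

ω₁ − ω₀ = (0.06842857, 0.05350000, 0.03616667)
ω₀×(Iω₀) = (-0.0016, -0.0056, -0.0168)
applied torque τ = (0.1900, 0.0800, 0.0700)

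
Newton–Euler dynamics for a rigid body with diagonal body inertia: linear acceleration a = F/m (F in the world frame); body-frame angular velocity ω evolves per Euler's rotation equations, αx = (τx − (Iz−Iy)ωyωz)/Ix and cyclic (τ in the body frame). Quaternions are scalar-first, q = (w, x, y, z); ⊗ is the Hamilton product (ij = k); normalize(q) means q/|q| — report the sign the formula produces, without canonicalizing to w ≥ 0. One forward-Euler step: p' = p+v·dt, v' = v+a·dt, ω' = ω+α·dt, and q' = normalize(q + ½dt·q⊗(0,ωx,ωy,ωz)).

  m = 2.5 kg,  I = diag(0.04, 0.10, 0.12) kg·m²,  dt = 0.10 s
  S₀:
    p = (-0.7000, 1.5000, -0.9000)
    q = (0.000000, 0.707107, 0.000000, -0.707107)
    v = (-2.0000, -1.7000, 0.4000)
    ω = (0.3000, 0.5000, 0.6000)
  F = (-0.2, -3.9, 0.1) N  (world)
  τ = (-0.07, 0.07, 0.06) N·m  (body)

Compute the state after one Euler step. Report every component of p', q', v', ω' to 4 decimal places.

p' = (-0.9000, 1.3300, -0.8600)
q' = (0.0106, 0.7242, -0.0318, -0.6888)
v' = (-2.0080, -1.8560, 0.4040)
ω' = (0.1100, 0.5844, 0.6425)

α = I⁻¹(τ − ω×Iω) = (-1.9000, 0.8440, 0.4250)
ω + α·dt = (0.1100, 0.5844, 0.6425)
q⊗(0,ω) = (0.2121321, 0.3535535, -0.6363963, 0.3535535)
updated quaternion q' = (0.0106, 0.7242, -0.0318, -0.6888)
linear accel F/m = (-0.0800, -1.5600, 0.0400)
new position p' = (-0.9000, 1.3300, -0.8600)
v + (F/m)dt = (-2.0080, -1.8560, 0.4040)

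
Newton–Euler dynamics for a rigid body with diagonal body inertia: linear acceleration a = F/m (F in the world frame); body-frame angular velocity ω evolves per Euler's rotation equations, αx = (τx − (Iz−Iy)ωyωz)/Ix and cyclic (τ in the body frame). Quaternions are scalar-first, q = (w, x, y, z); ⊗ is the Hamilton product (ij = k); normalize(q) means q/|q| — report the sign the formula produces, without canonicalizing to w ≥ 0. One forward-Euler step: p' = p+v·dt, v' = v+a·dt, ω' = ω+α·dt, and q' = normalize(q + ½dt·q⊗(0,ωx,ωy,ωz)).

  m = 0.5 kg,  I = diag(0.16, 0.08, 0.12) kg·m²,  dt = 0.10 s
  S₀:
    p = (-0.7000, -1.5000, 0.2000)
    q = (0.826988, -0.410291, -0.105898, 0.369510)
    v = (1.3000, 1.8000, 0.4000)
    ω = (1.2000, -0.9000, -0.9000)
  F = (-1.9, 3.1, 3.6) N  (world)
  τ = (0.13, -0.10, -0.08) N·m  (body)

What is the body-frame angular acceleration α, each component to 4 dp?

ω×(Iω) gyroscopic = (0.0324, -0.0432, 0.0864)
α = I⁻¹(τ − ω×Iω) = (0.6100, -0.7100, -1.3867)

α = (0.6100, -0.7100, -1.3867)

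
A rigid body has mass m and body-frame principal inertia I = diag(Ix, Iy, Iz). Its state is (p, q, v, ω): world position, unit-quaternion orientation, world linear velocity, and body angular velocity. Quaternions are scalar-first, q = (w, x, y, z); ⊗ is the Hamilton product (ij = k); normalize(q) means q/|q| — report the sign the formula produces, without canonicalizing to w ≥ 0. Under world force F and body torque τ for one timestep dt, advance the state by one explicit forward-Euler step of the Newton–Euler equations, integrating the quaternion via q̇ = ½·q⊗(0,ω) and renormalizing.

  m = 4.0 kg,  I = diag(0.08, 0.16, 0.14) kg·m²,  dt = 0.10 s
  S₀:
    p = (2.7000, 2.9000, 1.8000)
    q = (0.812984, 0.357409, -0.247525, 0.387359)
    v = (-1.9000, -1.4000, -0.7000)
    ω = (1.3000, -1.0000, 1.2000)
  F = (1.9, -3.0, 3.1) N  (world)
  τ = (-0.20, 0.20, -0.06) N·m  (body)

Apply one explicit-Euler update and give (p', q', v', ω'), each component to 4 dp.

p' = (2.5100, 2.7600, 1.7300)
q' = (0.7503, 0.4126, -0.2830, 0.4321)
v' = (-1.8525, -1.4750, -0.6225)
ω' = (1.0200, -0.8165, 1.2314)

p + v·dt = (2.5100, 2.7600, 1.7300)
v + (F/m)dt = (-1.8525, -1.4750, -0.6225)
(τ − ω×Iω)/I = (-2.8000, 1.8350, 0.3143)
ω' = ω + α·dt = (1.0200, -0.8165, 1.2314)
Hamilton product q⊗(0,ω) = (-1.1769875, 1.1472082, -0.7383081, 0.9399543)
q + ½dt·q⊗(0,ω), renormalized = (0.7503, 0.4126, -0.2830, 0.4321)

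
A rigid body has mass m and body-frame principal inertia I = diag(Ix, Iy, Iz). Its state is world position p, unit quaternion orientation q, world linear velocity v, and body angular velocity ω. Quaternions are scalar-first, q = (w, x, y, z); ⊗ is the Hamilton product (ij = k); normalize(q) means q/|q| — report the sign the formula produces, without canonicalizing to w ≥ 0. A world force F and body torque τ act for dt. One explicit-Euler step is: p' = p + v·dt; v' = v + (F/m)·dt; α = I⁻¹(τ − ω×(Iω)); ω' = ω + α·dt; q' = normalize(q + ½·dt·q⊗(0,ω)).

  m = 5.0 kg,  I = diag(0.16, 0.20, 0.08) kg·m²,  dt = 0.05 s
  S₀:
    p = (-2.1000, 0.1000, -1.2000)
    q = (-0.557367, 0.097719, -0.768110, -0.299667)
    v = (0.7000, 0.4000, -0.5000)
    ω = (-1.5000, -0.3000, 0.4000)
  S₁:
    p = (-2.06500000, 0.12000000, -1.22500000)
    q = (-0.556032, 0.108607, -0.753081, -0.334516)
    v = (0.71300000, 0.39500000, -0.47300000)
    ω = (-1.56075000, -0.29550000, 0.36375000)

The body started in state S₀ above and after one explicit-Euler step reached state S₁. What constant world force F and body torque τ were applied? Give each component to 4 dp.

F = (1.3000, -0.5000, 2.7000)
τ = (-0.1800, -0.0300, -0.0400)

rate change Δω = (-0.06075000, 0.00450000, -0.03625000)
ω₀×(Iω₀) = (0.0144, -0.0480, 0.0180)
applied torque τ = (-0.1800, -0.0300, -0.0400)
velocity change Δv = (0.01300000, -0.00500000, 0.02700000)
F = m·Δv/dt = (1.3000, -0.5000, 2.7000)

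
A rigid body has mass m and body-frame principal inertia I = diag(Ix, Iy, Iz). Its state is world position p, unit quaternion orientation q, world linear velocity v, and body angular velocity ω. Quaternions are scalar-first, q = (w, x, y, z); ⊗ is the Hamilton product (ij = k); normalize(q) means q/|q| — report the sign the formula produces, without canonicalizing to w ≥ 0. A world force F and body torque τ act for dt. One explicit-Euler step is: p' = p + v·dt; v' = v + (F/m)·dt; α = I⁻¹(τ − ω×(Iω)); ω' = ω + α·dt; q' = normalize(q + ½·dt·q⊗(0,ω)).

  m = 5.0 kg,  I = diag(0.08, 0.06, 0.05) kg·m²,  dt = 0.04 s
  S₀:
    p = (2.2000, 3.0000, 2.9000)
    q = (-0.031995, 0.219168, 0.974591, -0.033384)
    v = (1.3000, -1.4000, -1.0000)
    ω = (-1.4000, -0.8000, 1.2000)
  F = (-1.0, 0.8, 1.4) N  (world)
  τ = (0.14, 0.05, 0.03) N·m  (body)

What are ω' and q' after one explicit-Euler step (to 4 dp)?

precession coupling ω×(Iω) = (0.0096, -0.0504, -0.0224)
α = I⁻¹(τ − ω×Iω) = (1.6300, 1.6733, 1.0480)
new body rate ω' = (-1.3348, -0.7331, 1.2419)
q⊗(0,ω) = (1.1265688, 1.1875950, -0.1906680, 1.1506990)
q + ½dt·q⊗(0,ω), renormalized = (-0.0095, 0.2427, 0.9700, -0.0104)

ω' = (-1.3348, -0.7331, 1.2419)
q' = (-0.0095, 0.2427, 0.9700, -0.0104)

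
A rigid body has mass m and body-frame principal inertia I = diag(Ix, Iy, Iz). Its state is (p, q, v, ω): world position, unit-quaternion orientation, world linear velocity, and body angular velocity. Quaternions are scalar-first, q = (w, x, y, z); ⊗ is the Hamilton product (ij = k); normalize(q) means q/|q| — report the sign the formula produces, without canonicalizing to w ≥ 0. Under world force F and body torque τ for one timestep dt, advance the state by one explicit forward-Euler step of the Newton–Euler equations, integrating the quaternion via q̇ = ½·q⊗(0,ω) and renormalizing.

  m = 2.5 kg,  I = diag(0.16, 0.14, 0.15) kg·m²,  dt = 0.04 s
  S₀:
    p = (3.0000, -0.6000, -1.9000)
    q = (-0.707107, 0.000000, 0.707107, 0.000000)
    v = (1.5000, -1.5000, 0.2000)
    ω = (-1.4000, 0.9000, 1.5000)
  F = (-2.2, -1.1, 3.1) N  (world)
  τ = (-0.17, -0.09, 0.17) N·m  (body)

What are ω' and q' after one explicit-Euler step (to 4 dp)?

gyro term ω×Iω = (0.0135, -0.0210, 0.0252)
angular accel α = (-1.1469, -0.4929, 0.9653)
new body rate ω' = (-1.4459, 0.8803, 1.5386)
q⊗(0,ω) = (-0.6363963, 2.0506103, -0.6363963, -0.0707107)
q + ½dt·q⊗(0,ω), renormalized = (-0.7191, 0.0410, 0.6937, -0.0014)

ω' = (-1.4459, 0.8803, 1.5386)
q' = (-0.7191, 0.0410, 0.6937, -0.0014)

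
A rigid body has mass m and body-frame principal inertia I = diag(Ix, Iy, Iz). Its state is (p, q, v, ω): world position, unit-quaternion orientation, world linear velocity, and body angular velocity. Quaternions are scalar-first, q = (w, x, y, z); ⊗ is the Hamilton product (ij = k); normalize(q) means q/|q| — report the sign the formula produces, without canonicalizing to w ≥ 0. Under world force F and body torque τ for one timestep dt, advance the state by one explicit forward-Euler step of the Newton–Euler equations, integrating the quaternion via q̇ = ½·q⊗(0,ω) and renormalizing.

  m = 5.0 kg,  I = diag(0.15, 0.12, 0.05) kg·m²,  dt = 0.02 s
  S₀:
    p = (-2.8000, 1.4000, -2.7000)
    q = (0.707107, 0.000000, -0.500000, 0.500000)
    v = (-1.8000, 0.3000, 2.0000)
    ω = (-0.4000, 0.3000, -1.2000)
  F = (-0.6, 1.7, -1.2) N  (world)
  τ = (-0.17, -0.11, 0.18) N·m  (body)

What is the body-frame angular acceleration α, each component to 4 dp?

α = (-1.3013, -1.3167, 3.5280)

precession coupling ω×(Iω) = (0.0252, 0.0480, 0.0036)
angular accel α = (-1.3013, -1.3167, 3.5280)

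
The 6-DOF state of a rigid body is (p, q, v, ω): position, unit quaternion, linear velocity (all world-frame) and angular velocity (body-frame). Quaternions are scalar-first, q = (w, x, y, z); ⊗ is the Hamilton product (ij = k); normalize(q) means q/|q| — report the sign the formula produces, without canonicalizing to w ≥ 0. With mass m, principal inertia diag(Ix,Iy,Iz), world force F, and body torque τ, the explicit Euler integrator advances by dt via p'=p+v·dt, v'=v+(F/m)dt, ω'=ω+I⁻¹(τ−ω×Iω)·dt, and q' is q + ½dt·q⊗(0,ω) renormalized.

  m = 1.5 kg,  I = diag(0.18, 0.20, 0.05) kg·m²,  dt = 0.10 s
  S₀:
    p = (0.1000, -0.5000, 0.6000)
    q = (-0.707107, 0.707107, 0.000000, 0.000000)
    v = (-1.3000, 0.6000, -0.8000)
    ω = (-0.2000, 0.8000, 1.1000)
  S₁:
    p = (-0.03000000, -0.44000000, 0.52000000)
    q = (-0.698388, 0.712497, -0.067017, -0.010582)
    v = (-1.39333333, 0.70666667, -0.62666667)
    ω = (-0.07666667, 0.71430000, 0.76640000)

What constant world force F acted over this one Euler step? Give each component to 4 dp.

Δv = v₁−v₀ = (-0.09333333, 0.10666667, 0.17333333)
F = m·Δv/dt = (-1.4000, 1.6000, 2.6000)

F = (-1.4000, 1.6000, 2.6000)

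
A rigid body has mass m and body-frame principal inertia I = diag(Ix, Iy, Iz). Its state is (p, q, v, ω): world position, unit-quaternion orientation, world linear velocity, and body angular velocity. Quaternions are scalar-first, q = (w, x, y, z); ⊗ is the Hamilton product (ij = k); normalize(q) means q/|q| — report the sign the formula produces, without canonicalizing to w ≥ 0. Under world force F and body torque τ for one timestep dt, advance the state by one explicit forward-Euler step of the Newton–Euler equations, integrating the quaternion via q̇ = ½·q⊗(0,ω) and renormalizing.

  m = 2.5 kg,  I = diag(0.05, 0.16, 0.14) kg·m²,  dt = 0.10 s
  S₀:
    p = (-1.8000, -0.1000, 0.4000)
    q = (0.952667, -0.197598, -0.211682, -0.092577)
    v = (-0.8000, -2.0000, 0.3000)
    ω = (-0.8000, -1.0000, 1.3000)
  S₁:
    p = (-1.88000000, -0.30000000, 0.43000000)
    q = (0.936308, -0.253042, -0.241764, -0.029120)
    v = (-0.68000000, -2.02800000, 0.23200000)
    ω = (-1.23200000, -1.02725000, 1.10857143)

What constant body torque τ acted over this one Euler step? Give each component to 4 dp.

Δω = ω₁−ω₀ = (-0.43200000, -0.02725000, -0.19142857)
precession coupling = (0.0260, 0.0936, 0.0880)
I·α + gyro = (-0.1900, 0.0500, -0.1800)

τ = (-0.1900, 0.0500, -0.1800)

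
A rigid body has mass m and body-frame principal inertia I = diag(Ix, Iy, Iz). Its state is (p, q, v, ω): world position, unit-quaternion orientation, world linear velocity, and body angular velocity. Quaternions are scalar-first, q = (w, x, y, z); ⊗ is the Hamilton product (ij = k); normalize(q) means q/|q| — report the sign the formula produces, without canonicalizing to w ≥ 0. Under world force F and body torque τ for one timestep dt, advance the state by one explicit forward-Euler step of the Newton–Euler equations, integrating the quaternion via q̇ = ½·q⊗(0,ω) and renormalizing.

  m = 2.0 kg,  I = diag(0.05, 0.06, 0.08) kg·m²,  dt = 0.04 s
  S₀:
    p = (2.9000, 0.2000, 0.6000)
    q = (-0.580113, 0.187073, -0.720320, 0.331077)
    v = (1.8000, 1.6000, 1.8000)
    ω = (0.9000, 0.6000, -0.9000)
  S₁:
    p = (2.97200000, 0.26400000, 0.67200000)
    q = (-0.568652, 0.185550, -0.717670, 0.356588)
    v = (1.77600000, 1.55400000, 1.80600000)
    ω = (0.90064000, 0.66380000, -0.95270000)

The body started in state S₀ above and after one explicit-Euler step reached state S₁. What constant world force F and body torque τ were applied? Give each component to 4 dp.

Δv = v₁−v₀ = (-0.02400000, -0.04600000, 0.00600000)
applied force F = (-1.2000, -2.3000, 0.3000)
ω₁ − ω₀ = (0.00064000, 0.06380000, -0.05270000)
applied torque τ = (-0.0100, 0.1200, -0.1000)

F = (-1.2000, -2.3000, 0.3000)
τ = (-0.0100, 0.1200, -0.1000)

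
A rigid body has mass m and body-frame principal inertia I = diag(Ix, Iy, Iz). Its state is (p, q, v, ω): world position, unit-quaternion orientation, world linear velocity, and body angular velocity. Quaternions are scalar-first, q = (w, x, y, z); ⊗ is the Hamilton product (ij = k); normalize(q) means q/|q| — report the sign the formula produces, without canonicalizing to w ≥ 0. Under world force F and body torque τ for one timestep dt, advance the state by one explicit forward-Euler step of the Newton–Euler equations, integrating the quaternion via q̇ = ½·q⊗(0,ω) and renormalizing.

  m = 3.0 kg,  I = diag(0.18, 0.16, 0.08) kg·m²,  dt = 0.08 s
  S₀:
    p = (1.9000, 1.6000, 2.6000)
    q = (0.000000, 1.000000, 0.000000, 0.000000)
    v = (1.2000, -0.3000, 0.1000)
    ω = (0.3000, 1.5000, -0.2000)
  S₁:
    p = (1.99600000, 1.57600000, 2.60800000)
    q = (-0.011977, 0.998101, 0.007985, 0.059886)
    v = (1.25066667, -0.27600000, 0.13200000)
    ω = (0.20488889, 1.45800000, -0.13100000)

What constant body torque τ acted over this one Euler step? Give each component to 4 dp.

τ = (-0.1900, -0.0900, 0.0600)

ω₁ − ω₀ = (-0.09511111, -0.04200000, 0.06900000)
gyro term ω₀×Iω₀ = (0.0240, -0.0060, -0.0090)
τ = I·(Δω/dt) + ω₀×(Iω₀) = (-0.1900, -0.0900, 0.0600)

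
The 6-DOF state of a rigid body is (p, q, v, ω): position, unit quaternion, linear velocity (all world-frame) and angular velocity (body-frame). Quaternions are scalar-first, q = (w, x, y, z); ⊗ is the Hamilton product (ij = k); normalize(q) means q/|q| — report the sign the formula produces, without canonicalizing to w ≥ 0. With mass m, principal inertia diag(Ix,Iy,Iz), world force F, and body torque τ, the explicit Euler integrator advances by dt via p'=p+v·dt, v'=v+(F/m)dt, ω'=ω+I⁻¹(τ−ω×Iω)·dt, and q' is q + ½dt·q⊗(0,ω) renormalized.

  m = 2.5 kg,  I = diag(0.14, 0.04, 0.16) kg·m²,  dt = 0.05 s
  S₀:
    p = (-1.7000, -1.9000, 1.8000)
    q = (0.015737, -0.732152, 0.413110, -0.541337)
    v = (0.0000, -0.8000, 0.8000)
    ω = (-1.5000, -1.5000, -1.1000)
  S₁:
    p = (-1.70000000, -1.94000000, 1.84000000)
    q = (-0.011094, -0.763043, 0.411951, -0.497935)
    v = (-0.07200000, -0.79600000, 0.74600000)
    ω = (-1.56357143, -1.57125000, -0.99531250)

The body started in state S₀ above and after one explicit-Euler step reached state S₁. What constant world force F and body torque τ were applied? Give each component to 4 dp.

Δv = v₁−v₀ = (-0.07200000, 0.00400000, -0.05400000)
applied force F = (-3.6000, 0.2000, -2.7000)
ω₁ − ω₀ = (-0.06357143, -0.07125000, 0.10468750)
ω₀×(Iω₀) = (0.1980, -0.0330, -0.2250)
τ = I·(Δω/dt) + ω₀×(Iω₀) = (0.0200, -0.0900, 0.1100)

F = (-3.6000, 0.2000, -2.7000)
τ = (0.0200, -0.0900, 0.1100)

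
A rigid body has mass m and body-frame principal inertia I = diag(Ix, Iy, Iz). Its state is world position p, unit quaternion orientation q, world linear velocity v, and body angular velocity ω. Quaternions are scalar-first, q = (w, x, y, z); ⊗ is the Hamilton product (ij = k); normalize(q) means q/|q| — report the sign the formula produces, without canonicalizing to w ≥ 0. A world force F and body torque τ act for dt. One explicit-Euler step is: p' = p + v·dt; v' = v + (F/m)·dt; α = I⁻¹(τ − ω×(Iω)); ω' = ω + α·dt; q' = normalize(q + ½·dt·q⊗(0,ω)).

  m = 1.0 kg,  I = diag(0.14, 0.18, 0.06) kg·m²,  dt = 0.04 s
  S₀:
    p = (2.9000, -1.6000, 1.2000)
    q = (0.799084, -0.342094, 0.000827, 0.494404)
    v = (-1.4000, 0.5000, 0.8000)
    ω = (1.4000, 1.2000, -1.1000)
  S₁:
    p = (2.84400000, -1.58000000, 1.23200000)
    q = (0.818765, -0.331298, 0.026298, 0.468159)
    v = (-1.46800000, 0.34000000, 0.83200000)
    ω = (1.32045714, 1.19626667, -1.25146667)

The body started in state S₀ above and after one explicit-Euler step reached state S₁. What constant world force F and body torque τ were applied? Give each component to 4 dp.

rate change Δω = (-0.07954286, -0.00373333, -0.15146667)
precession coupling = (0.1584, -0.1232, 0.0672)
I·α + gyro = (-0.1200, -0.1400, -0.1600)
Δv = v₁−v₀ = (-0.06800000, -0.16000000, 0.03200000)
applied force F = (-1.7000, -4.0000, 0.8000)

F = (-1.7000, -4.0000, 0.8000)
τ = (-0.1200, -0.1400, -0.1600)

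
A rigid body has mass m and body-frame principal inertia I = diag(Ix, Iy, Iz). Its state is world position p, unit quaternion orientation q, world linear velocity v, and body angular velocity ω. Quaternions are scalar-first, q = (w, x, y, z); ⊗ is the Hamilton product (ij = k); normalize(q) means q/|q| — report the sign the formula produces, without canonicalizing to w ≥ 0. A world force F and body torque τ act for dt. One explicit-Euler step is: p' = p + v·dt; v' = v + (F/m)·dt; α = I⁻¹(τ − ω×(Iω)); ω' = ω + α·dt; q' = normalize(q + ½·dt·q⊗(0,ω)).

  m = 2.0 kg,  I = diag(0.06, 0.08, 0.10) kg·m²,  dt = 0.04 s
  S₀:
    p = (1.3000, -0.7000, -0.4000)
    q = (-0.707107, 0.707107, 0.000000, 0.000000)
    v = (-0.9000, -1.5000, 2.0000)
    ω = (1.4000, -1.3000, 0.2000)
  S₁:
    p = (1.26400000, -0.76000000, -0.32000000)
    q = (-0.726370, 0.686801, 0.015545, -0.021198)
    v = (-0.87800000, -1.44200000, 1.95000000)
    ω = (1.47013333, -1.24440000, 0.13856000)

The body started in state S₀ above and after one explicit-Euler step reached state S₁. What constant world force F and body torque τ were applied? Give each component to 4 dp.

Δω = ω₁−ω₀ = (0.07013333, 0.05560000, -0.06144000)
I·α + gyro = (0.1000, 0.1000, -0.1900)
velocity change Δv = (0.02200000, 0.05800000, -0.05000000)
applied force F = (1.1000, 2.9000, -2.5000)

F = (1.1000, 2.9000, -2.5000)
τ = (0.1000, 0.1000, -0.1900)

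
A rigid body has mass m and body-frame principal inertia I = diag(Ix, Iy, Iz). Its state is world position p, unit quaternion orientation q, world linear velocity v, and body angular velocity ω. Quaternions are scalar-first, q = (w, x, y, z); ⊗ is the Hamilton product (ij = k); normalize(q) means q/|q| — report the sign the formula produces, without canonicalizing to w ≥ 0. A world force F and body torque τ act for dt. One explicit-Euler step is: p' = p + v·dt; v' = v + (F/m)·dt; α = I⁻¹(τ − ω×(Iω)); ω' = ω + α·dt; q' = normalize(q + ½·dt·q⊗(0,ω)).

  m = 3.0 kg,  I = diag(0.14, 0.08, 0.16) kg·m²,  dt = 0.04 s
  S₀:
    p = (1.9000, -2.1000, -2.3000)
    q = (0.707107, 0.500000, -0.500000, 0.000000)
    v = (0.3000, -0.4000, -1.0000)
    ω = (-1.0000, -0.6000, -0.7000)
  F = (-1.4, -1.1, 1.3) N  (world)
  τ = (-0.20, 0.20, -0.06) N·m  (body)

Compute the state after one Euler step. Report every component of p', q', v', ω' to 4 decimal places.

new position p' = (1.9120, -2.1160, -2.3400)
v + (F/m)dt = (0.2813, -0.4147, -0.9827)
(τ − ω×Iω)/I = (-1.6686, 2.6750, -0.1500)
new body rate ω' = (-1.0667, -0.4930, -0.7060)
Hamilton product q⊗(0,ω) = (0.2000000, -0.3571070, -0.0742642, -1.2949749)
updated quaternion q' = (0.7108, 0.4927, -0.5013, -0.0259)

p' = (1.9120, -2.1160, -2.3400)
q' = (0.7108, 0.4927, -0.5013, -0.0259)
v' = (0.2813, -0.4147, -0.9827)
ω' = (-1.0667, -0.4930, -0.7060)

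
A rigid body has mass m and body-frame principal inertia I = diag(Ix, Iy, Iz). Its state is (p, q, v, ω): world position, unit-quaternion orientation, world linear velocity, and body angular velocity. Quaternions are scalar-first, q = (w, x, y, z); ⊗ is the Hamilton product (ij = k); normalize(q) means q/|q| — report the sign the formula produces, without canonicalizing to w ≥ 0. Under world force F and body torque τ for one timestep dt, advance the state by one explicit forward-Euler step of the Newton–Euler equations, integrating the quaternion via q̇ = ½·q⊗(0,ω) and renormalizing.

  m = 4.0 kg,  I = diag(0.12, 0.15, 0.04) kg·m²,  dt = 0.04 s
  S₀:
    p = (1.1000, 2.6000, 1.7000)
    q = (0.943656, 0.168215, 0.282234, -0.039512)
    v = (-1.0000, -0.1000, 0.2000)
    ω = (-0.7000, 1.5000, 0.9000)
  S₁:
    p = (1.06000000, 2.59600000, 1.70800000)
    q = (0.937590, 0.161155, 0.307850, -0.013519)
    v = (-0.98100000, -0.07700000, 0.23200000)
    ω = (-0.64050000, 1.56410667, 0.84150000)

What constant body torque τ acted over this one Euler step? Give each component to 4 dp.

Δω = ω₁−ω₀ = (0.05950000, 0.06410667, -0.05850000)
τ = I·(Δω/dt) + ω₀×(Iω₀) = (0.0300, 0.1900, -0.0900)

τ = (0.0300, 0.1900, -0.0900)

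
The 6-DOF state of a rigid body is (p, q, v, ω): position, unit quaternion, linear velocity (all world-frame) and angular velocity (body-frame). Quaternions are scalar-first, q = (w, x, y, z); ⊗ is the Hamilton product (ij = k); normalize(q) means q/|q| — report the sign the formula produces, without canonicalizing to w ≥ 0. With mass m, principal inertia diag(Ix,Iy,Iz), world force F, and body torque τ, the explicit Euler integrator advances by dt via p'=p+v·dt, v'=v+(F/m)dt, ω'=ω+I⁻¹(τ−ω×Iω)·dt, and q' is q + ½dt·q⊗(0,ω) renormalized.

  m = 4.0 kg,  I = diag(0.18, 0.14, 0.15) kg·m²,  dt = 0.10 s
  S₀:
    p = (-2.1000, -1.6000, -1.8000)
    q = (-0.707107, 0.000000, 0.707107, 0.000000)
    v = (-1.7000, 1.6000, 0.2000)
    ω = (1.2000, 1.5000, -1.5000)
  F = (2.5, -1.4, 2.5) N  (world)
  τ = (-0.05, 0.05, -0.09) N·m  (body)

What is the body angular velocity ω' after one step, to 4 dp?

ω' = (1.1847, 1.5743, -1.5120)

ω×(Iω) gyroscopic = (-0.0225, -0.0540, -0.0720)
(τ − ω×Iω)/I = (-0.1528, 0.7429, -0.1200)
ω' = ω + α·dt = (1.1847, 1.5743, -1.5120)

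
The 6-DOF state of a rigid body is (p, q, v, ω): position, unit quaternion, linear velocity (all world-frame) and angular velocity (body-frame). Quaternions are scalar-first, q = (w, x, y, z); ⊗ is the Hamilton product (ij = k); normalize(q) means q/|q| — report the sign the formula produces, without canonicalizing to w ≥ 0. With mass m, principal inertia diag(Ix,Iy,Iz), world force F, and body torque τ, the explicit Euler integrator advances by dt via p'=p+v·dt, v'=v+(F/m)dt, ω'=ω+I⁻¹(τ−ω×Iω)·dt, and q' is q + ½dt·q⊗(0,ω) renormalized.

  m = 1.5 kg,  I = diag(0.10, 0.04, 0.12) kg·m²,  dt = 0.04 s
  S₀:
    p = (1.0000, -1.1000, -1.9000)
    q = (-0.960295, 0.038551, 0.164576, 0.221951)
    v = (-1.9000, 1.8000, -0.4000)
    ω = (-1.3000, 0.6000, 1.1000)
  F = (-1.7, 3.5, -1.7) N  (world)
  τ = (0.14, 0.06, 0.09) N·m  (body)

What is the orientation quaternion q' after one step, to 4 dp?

q' = (-0.9655, 0.0644, 0.1463, 0.2054)

q⊗(0,ω) = (-0.2927754, 1.2962465, -0.9071194, -0.8192451)
q + ½dt·q⊗(0,ω), renormalized = (-0.9655, 0.0644, 0.1463, 0.2054)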